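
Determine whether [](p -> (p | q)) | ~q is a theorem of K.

Tableau for the negation ~([](p -> (p | q)) | ~q):
1. ~([](p -> (p | q)) | ~q), w0
2. ~[](p -> (p | q)), w0
3. q, w0
4. ~(p -> (p | q)), w1
5. p, w1
6. ~(p | q), w1
7. ~p, w1
8. ~q, w1
Accessibility: w0Rw1
Branch closes: p and ~p both at w1.
Every branch of the negation's tableau closes; the branch above is one of them.

Yes, valid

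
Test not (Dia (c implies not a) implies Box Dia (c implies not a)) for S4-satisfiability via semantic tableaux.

Yes, satisfiable

1. not (Dia (c implies not a) implies Box Dia (c implies not a)), u
2. Dia (c implies not a), u   [neg-implies-rule on 1]
3. not Box Dia (c implies not a), u   [neg-implies-rule on 1]
4. c implies not a, v   [Dia-rule on 2: fresh world v, uRv]
5. not a, v   [implies-rule on 4 (branches; this branch)]
6. not Dia (c implies not a), w   [neg-Box-rule on 3: fresh world w, uRw]
7. not (c implies not a), w   [neg-Dia-rule on 6 via wRw]
8. c, w   [neg-implies-rule on 7]
9. a, w   [neg-implies-rule on 7]
Accessibility: uRu, uRv, uRw, vRv, wRw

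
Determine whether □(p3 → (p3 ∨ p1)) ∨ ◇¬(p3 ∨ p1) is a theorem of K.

Tableau for the negation ¬(□(p3 → (p3 ∨ p1)) ∨ ◇¬(p3 ∨ p1)):
1. ¬(□(p3 → (p3 ∨ p1)) ∨ ◇¬(p3 ∨ p1)), 0
2. ¬□(p3 → (p3 ∨ p1)), 0
3. ¬◇¬(p3 ∨ p1), 0
4. ¬(p3 → (p3 ∨ p1)), 1
5. p3, 1
6. ¬(p3 ∨ p1), 1
7. ¬p3, 1
8. ¬p1, 1
Accessibility: 0R1
Branch closes: p3 and ¬p3 both at 1.
Every branch of the negation's tableau closes; the branch above is one of them.

Yes, valid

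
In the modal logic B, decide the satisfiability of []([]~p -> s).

1. []([]~p -> s), u
2. []~p -> s, u
3. s, u
Accessibility: uRu

Yes, satisfiable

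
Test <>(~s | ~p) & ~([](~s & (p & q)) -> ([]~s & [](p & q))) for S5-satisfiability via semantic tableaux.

1. <>(~s | ~p) & ~([](~s & (p & q)) -> ([]~s & [](p & q))), u
2. <>(~s | ~p), u   [&-rule on 1]
3. ~([](~s & (p & q)) -> ([]~s & [](p & q))), u   [&-rule on 1]
4. [](~s & (p & q)), u   [~->-rule on 3]
5. ~([]~s & [](p & q)), u   [~->-rule on 3]
6. ~s & (p & q), u   [[]-rule on 4 via uRu]
7. ~s, u   [&-rule on 6]
8. p & q, u   [&-rule on 6]
9. p, u   [&-rule on 8]
10. q, u   [&-rule on 8]
11. ~[](p & q), u   [~&-rule on 5 (branches; this branch)]
12. ~s | ~p, v   [<>-rule on 2: fresh world v, uRv]
13. ~s & (p & q), v   [[]-rule on 4 via uRv]
14. ~s, v   [&-rule on 13]
15. p & q, v   [&-rule on 13]
16. p, v   [&-rule on 15]
17. q, v   [&-rule on 15]
18. ~(p & q), w   [~[]-rule on 11: fresh world w, uRw]
19. ~s & (p & q), w   [[]-rule on 4 via uRw]
20. ~s, w   [&-rule on 19]
21. p & q, w   [&-rule on 19]
22. p, w   [&-rule on 21]
23. q, w   [&-rule on 21]
24. ~q, w   [~&-rule on 18 (branches; this branch)]
Accessibility: uRu, uRv, uRw, vRu, vRv, vRw, wRu, wRv, wRw
Branch closes: q and ~q both at w.
Every branch closes; the branch above is one of them.

Unsatisfiable (every branch closes)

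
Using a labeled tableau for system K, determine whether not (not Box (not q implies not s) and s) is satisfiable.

1. not (not Box (not q implies not s) and s), w0
2. not s, w0

Satisfiable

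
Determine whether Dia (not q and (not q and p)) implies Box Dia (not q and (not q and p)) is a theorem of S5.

Valid in S5

Tableau for the negation not (Dia (not q and (not q and p)) implies Box Dia (not q and (not q and p))):
1. not (Dia (not q and (not q and p)) implies Box Dia (not q and (not q and p))), u
2. Dia (not q and (not q and p)), u
3. not Box Dia (not q and (not q and p)), u
4. not q and (not q and p), v
5. not q, v
6. not q and p, v
7. p, v
8. not Dia (not q and (not q and p)), w
9. not (not q and (not q and p)), u
10. not (not q and (not q and p)), v
11. not (not q and (not q and p)), w
12. not (not q and p), u
13. not (not q and p), v
14. not (not q and p), w
15. not p, u
16. not p, v
Accessibility: uRu, uRv, uRw, vRu, vRv, vRw, wRu, wRv, wRw
Branch closes: p and not p both at v.
All branches of the negation close; one closing branch shown above.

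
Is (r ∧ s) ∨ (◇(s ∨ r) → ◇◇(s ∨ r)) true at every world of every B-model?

Valid in B

Tableau for the negation ¬((r ∧ s) ∨ (◇(s ∨ r) → ◇◇(s ∨ r))):
1. ¬((r ∧ s) ∨ (◇(s ∨ r) → ◇◇(s ∨ r))), w0
2. ¬(r ∧ s), w0
3. ¬(◇(s ∨ r) → ◇◇(s ∨ r)), w0
4. ◇(s ∨ r), w0
5. ¬◇◇(s ∨ r), w0
6. ¬◇(s ∨ r), w0
7. ¬(s ∨ r), w0
8. ¬s, w0
9. ¬r, w0
10. s ∨ r, w1
11. ¬◇(s ∨ r), w1
12. ¬(s ∨ r), w1
13. ¬s, w1
14. ¬r, w1
15. r, w1
Accessibility: w0Rw0, w0Rw1, w1Rw0, w1Rw1
Branch closes: r and ¬r both at w1.
Every branch of the negation's tableau closes; the branch above is one of them.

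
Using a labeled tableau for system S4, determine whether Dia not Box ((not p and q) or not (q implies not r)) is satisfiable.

Yes, satisfiable

1. Dia not Box ((not p and q) or not (q implies not r)), w0
2. not Box ((not p and q) or not (q implies not r)), w1
3. not ((not p and q) or not (q implies not r)), w2
4. not (not p and q), w2
5. q implies not r, w2
6. not q, w2
7. not r, w2
Accessibility: w0Rw0, w0Rw1, w0Rw2, w1Rw1, w1Rw2, w2Rw2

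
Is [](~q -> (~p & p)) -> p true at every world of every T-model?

Invalid (countermodel exists)

Tableau for the negation ~([](~q -> (~p & p)) -> p):
1. ~([](~q -> (~p & p)) -> p), 0
2. [](~q -> (~p & p)), 0
3. ~p, 0
4. ~q -> (~p & p), 0
5. q, 0
Accessibility: 0R0
The negation has an open branch (countermodel exists).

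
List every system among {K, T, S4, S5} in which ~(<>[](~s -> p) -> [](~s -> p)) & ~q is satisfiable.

S5-tableau for the formula:
1. ~(<>[](~s -> p) -> [](~s -> p)) & ~q, w0
2. ~(<>[](~s -> p) -> [](~s -> p)), w0
3. ~q, w0
4. <>[](~s -> p), w0
5. ~[](~s -> p), w0
6. [](~s -> p), w1
7. ~s -> p, w0
8. ~s -> p, w1
9. p, w0
10. p, w1
11. ~(~s -> p), w2
12. ~s, w2
13. ~p, w2
14. ~s -> p, w2
15. p, w2
Accessibility: w0Rw0, w0Rw1, w0Rw2, w1Rw0, w1Rw1, w1Rw2, w2Rw0, w2Rw1, w2Rw2
Branch closes: p and ~p both at w2.
Every branch closes (one shown): unsatisfiable in S5.
S4-tableau for the formula:
1. ~(<>[](~s -> p) -> [](~s -> p)) & ~q, w0
2. ~(<>[](~s -> p) -> [](~s -> p)), w0
3. ~q, w0
4. <>[](~s -> p), w0
5. ~[](~s -> p), w0
6. [](~s -> p), w1
7. ~s -> p, w1
8. p, w1
9. ~(~s -> p), w2
10. ~s, w2
11. ~p, w2
Accessibility: w0Rw0, w0Rw1, w0Rw2, w1Rw1, w2Rw2
Complete open branch: satisfiable in S4, hence also in K, T (this S4-model is also a K-model and a T-model).

K, T, S4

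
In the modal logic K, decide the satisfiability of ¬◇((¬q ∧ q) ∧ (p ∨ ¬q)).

1. ¬◇((¬q ∧ q) ∧ (p ∨ ¬q)), 0

Satisfiable (open branch found)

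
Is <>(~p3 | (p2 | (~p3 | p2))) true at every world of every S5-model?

Not valid

Tableau for the negation ~<>(~p3 | (p2 | (~p3 | p2))):
1. ~<>(~p3 | (p2 | (~p3 | p2))), 0
2. ~(~p3 | (p2 | (~p3 | p2))), 0   [~<>-rule on 1 via 0R0]
3. p3, 0   [~|-rule on 2]
4. ~(p2 | (~p3 | p2)), 0   [~|-rule on 2]
5. ~p2, 0   [~|-rule on 4]
6. ~(~p3 | p2), 0   [~|-rule on 4]
Accessibility: 0R0
The negation has an open branch (countermodel exists).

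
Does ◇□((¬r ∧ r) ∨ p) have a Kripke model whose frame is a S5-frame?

1. ◇□((¬r ∧ r) ∨ p), w0
2. □((¬r ∧ r) ∨ p), w1
3. (¬r ∧ r) ∨ p, w0
4. (¬r ∧ r) ∨ p, w1
5. p, w0
6. p, w1
Accessibility: w0Rw0, w0Rw1, w1Rw0, w1Rw1

Satisfiable (open branch found)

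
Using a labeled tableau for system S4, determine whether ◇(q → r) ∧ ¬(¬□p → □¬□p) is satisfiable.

1. ◇(q → r) ∧ ¬(¬□p → □¬□p), w0
2. ◇(q → r), w0
3. ¬(¬□p → □¬□p), w0
4. ¬□p, w0
5. ¬□¬□p, w0
6. q → r, w1
7. r, w1
8. ¬p, w2
9. □p, w3
10. p, w3
Accessibility: w0Rw0, w0Rw1, w0Rw2, w0Rw3, w1Rw1, w2Rw2, w3Rw3

Satisfiable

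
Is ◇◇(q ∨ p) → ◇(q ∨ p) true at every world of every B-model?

Not valid

Tableau for the negation ¬(◇◇(q ∨ p) → ◇(q ∨ p)):
1. ¬(◇◇(q ∨ p) → ◇(q ∨ p)), 0
2. ◇◇(q ∨ p), 0
3. ¬◇(q ∨ p), 0
4. ¬(q ∨ p), 0
5. ¬q, 0
6. ¬p, 0
7. ◇(q ∨ p), 1
8. ¬(q ∨ p), 1
9. ¬q, 1
10. ¬p, 1
11. q ∨ p, 2
12. p, 2
Accessibility: 0R0, 0R1, 1R0, 1R1, 1R2, 2R1, 2R2
The negation has an open branch (countermodel exists).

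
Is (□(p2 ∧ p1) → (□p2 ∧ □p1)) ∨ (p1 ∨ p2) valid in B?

Tableau for the negation ¬((□(p2 ∧ p1) → (□p2 ∧ □p1)) ∨ (p1 ∨ p2)):
1. ¬((□(p2 ∧ p1) → (□p2 ∧ □p1)) ∨ (p1 ∨ p2)), w0
2. ¬(□(p2 ∧ p1) → (□p2 ∧ □p1)), w0   [¬∨-rule on 1]
3. ¬(p1 ∨ p2), w0   [¬∨-rule on 1]
4. □(p2 ∧ p1), w0   [¬→-rule on 2]
5. ¬(□p2 ∧ □p1), w0   [¬→-rule on 2]
6. ¬p1, w0   [¬∨-rule on 3]
7. ¬p2, w0   [¬∨-rule on 3]
8. p2 ∧ p1, w0   [□-rule on 4 via w0Rw0]
9. p2, w0   [∧-rule on 8]
10. p1, w0   [∧-rule on 8]
Accessibility: w0Rw0
Branch closes: p2 and ¬p2 both at w0.
All branches of the negation close; one closing branch shown above.

Valid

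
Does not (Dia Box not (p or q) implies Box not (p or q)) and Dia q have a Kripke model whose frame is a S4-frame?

1. not (Dia Box not (p or q) implies Box not (p or q)) and Dia q, 0
2. not (Dia Box not (p or q) implies Box not (p or q)), 0
3. Dia q, 0
4. Dia Box not (p or q), 0
5. not Box not (p or q), 0
6. q, 1
7. Box not (p or q), 2
8. not (p or q), 2
9. not p, 2
10. not q, 2
11. p or q, 3
12. q, 3
Accessibility: 0R0, 0R1, 0R2, 0R3, 1R1, 2R2, 3R3

Satisfiable (open branch found)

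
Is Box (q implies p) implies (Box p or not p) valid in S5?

Not valid

Tableau for the negation not (Box (q implies p) implies (Box p or not p)):
1. not (Box (q implies p) implies (Box p or not p)), u
2. Box (q implies p), u   [neg-implies-rule on 1]
3. not (Box p or not p), u   [neg-implies-rule on 1]
4. not Box p, u   [neg-or-rule on 3]
5. p, u   [neg-or-rule on 3]
6. q implies p, u   [Box-rule on 2 via uRu]
7. not p, v   [neg-Box-rule on 4: fresh world v, uRv]
8. q implies p, v   [Box-rule on 2 via uRv]
9. not q, v   [implies-rule on 8 (branches; this branch)]
Accessibility: uRu, uRv, vRu, vRv
The negation has an open branch (countermodel exists).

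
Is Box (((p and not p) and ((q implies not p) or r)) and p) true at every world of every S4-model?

Tableau for the negation not Box (((p and not p) and ((q implies not p) or r)) and p):
1. not Box (((p and not p) and ((q implies not p) or r)) and p), 0
2. not (((p and not p) and ((q implies not p) or r)) and p), 1   [neg-Box-rule on 1: fresh world 1, 0R1]
3. not p, 1   [neg-and-rule on 2 (branches; this branch)]
Accessibility: 0R0, 0R1, 1R1
The negation has an open branch (countermodel exists).

Not valid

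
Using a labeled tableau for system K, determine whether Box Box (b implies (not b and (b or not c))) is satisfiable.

Satisfiable

1. Box Box (b implies (not b and (b or not c))), w0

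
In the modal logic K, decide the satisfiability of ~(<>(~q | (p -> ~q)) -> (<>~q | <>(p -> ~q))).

1. ~(<>(~q | (p -> ~q)) -> (<>~q | <>(p -> ~q))), w0
2. <>(~q | (p -> ~q)), w0
3. ~(<>~q | <>(p -> ~q)), w0
4. ~<>~q, w0
5. ~<>(p -> ~q), w0
6. ~q | (p -> ~q), w1
7. q, w1
8. ~(p -> ~q), w1
9. p, w1
10. p -> ~q, w1
11. ~q, w1
Accessibility: w0Rw1
Branch closes: q and ~q both at w1.
(One branch shown.) All branches close.

No, unsatisfiable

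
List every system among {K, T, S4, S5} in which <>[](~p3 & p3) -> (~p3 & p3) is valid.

T-tableau for the negation ~(<>[](~p3 & p3) -> (~p3 & p3)):
1. ~(<>[](~p3 & p3) -> (~p3 & p3)), w0
2. <>[](~p3 & p3), w0
3. ~(~p3 & p3), w0
4. ~p3, w0
5. [](~p3 & p3), w1
6. ~p3 & p3, w1
7. ~p3, w1
8. p3, w1
Accessibility: w0Rw0, w0Rw1, w1Rw1
Branch closes: p3 and ~p3 both at w1.
Every branch closes (one shown): valid in T, hence also in S4, S5 (every theorem of T is a theorem of S4 and S5).
K-tableau for the negation ~(<>[](~p3 & p3) -> (~p3 & p3)):
1. ~(<>[](~p3 & p3) -> (~p3 & p3)), w0
2. <>[](~p3 & p3), w0
3. ~(~p3 & p3), w0
4. ~p3, w0
5. [](~p3 & p3), w1
Accessibility: w0Rw1
Complete open branch: countermodel on a K-frame, so not valid in K.

T, S4, S5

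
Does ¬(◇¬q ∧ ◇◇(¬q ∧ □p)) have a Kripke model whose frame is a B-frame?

Yes, satisfiable

1. ¬(◇¬q ∧ ◇◇(¬q ∧ □p)), w0
2. ¬◇◇(¬q ∧ □p), w0
3. ¬◇(¬q ∧ □p), w0
4. ¬(¬q ∧ □p), w0
5. ¬□p, w0
6. ¬p, w1
7. ¬◇(¬q ∧ □p), w1
8. ¬(¬q ∧ □p), w1
9. ¬□p, w1
10. ¬p, w2
11. ¬(¬q ∧ □p), w2
12. ¬□p, w2
13. ¬p, w3
Accessibility: w0Rw0, w0Rw1, w1Rw0, w1Rw1, w1Rw2, w2Rw1, w2Rw2, w2Rw3, w3Rw2, w3Rw3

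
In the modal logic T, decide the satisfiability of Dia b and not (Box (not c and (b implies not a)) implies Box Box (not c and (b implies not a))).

Satisfiable (open branch found)

1. Dia b and not (Box (not c and (b implies not a)) implies Box Box (not c and (b implies not a))), 0
2. Dia b, 0
3. not (Box (not c and (b implies not a)) implies Box Box (not c and (b implies not a))), 0
4. Box (not c and (b implies not a)), 0
5. not Box Box (not c and (b implies not a)), 0
6. not c and (b implies not a), 0
7. not c, 0
8. b implies not a, 0
9. not a, 0
10. b, 1
11. not c and (b implies not a), 1
12. not c, 1
13. b implies not a, 1
14. not a, 1
15. not Box (not c and (b implies not a)), 2
16. not c and (b implies not a), 2
17. not c, 2
18. b implies not a, 2
19. not a, 2
20. not (not c and (b implies not a)), 3
21. not (b implies not a), 3
22. b, 3
23. a, 3
Accessibility: 0R0, 0R1, 0R2, 1R1, 2R2, 2R3, 3R3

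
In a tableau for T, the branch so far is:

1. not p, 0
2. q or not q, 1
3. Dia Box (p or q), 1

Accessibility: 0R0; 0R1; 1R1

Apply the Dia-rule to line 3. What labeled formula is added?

a fresh world 2 with 1R2, and Box (p or q) at 2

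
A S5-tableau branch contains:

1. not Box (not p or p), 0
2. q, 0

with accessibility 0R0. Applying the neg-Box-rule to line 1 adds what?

a fresh world 1 with 0R1, and not (not p or p) at 1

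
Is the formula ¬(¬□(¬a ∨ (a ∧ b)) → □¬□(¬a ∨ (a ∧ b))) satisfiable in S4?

1. ¬(¬□(¬a ∨ (a ∧ b)) → □¬□(¬a ∨ (a ∧ b))), w0
2. ¬□(¬a ∨ (a ∧ b)), w0   [¬→-rule on 1]
3. ¬□¬□(¬a ∨ (a ∧ b)), w0   [¬→-rule on 1]
4. ¬(¬a ∨ (a ∧ b)), w1   [¬□-rule on 2: fresh world w1, w0Rw1]
5. a, w1   [¬∨-rule on 4]
6. ¬(a ∧ b), w1   [¬∨-rule on 4]
7. ¬b, w1   [¬∧-rule on 6 (branches; this branch)]
8. □(¬a ∨ (a ∧ b)), w2   [¬□-rule on 3: fresh world w2, w0Rw2]
9. ¬a ∨ (a ∧ b), w2   [□-rule on 8 via w2Rw2]
10. a ∧ b, w2   [∨-rule on 9 (branches; this branch)]
11. a, w2   [∧-rule on 10]
12. b, w2   [∧-rule on 10]
Accessibility: w0Rw0, w0Rw1, w0Rw2, w1Rw1, w2Rw2

Satisfiable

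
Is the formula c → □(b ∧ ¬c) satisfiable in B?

Satisfiable

1. c → □(b ∧ ¬c), u
2. □(b ∧ ¬c), u
3. b ∧ ¬c, u
4. b, u
5. ¬c, u
Accessibility: uRu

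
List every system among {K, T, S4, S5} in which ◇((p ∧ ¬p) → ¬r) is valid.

T, S4, S5

K-tableau for the negation ¬◇((p ∧ ¬p) → ¬r):
1. ¬◇((p ∧ ¬p) → ¬r), 0
Complete open branch: countermodel on a K-frame, so not valid in K.
T-tableau for the negation ¬◇((p ∧ ¬p) → ¬r):
1. ¬◇((p ∧ ¬p) → ¬r), 0
2. ¬((p ∧ ¬p) → ¬r), 0
3. p ∧ ¬p, 0
4. r, 0
5. p, 0
6. ¬p, 0
Accessibility: 0R0
Branch closes: p and ¬p both at 0.
Every branch closes (one shown): valid in T, hence also in S4, S5 (every theorem of T is a theorem of S4 and S5).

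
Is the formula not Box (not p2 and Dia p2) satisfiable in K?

Yes, satisfiable

1. not Box (not p2 and Dia p2), u
2. not (not p2 and Dia p2), v   [neg-Box-rule on 1: fresh world v, uRv]
3. not Dia p2, v   [neg-and-rule on 2 (branches; this branch)]
Accessibility: uRv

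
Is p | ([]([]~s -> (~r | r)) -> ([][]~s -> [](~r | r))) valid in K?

Tableau for the negation ~(p | ([]([]~s -> (~r | r)) -> ([][]~s -> [](~r | r)))):
1. ~(p | ([]([]~s -> (~r | r)) -> ([][]~s -> [](~r | r)))), w0
2. ~p, w0   [~|-rule on 1]
3. ~([]([]~s -> (~r | r)) -> ([][]~s -> [](~r | r))), w0   [~|-rule on 1]
4. []([]~s -> (~r | r)), w0   [~->-rule on 3]
5. ~([][]~s -> [](~r | r)), w0   [~->-rule on 3]
6. [][]~s, w0   [~->-rule on 5]
7. ~[](~r | r), w0   [~->-rule on 5]
8. ~(~r | r), w1   [~[]-rule on 7: fresh world w1, w0Rw1]
9. r, w1   [~|-rule on 8]
10. ~r, w1   [~|-rule on 8]
Accessibility: w0Rw1
Branch closes: r and ~r both at w1.
Every branch of the negation's tableau closes; the branch above is one of them.

Valid in K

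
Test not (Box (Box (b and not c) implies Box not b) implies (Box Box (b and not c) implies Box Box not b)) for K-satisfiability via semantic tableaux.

No, unsatisfiable

1. not (Box (Box (b and not c) implies Box not b) implies (Box Box (b and not c) implies Box Box not b)), w0
2. Box (Box (b and not c) implies Box not b), w0   [neg-implies-rule on 1]
3. not (Box Box (b and not c) implies Box Box not b), w0   [neg-implies-rule on 1]
4. Box Box (b and not c), w0   [neg-implies-rule on 3]
5. not Box Box not b, w0   [neg-implies-rule on 3]
6. not Box not b, w1   [neg-Box-rule on 5: fresh world w1, w0Rw1]
7. Box (b and not c) implies Box not b, w1   [Box-rule on 2 via w0Rw1]
8. Box (b and not c), w1   [Box-rule on 4 via w0Rw1]
9. not Box (b and not c), w1   [implies-rule on 7 (branches; this branch)]
10. b, w2   [neg-Box-rule on 6: fresh world w2, w1Rw2]
11. b and not c, w2   [Box-rule on 8 via w1Rw2]
12. not c, w2   [and-rule on 11]
13. not (b and not c), w3   [neg-Box-rule on 9: fresh world w3, w1Rw3]
14. b and not c, w3   [Box-rule on 8 via w1Rw3]
15. b, w3   [and-rule on 14]
16. not c, w3   [and-rule on 14]
17. c, w3   [neg-and-rule on 13 (branches; this branch)]
Accessibility: w0Rw1, w1Rw2, w1Rw3
Branch closes: c and not c both at w3.
(One branch shown.) All branches close.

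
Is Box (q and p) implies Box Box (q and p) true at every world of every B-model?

Not valid

Tableau for the negation not (Box (q and p) implies Box Box (q and p)):
1. not (Box (q and p) implies Box Box (q and p)), w0
2. Box (q and p), w0
3. not Box Box (q and p), w0
4. q and p, w0
5. q, w0
6. p, w0
7. not Box (q and p), w1
8. q and p, w1
9. q, w1
10. p, w1
11. not (q and p), w2
12. not p, w2
Accessibility: w0Rw0, w0Rw1, w1Rw0, w1Rw1, w1Rw2, w2Rw1, w2Rw2
The negation has an open branch (countermodel exists).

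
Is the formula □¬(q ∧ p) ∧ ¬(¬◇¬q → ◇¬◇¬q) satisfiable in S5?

1. □¬(q ∧ p) ∧ ¬(¬◇¬q → ◇¬◇¬q), u
2. □¬(q ∧ p), u
3. ¬(¬◇¬q → ◇¬◇¬q), u
4. ¬◇¬q, u
5. ¬◇¬◇¬q, u
6. ¬(q ∧ p), u
7. q, u
8. ◇¬q, u
9. ¬p, u
10. ¬q, v
11. ¬(q ∧ p), v
12. q, v
Accessibility: uRu, uRv, vRu, vRv
Branch closes: q and ¬q both at v.
(One branch shown.) All branches close.

No, unsatisfiable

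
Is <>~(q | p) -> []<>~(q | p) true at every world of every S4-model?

Not valid

Tableau for the negation ~(<>~(q | p) -> []<>~(q | p)):
1. ~(<>~(q | p) -> []<>~(q | p)), w0
2. <>~(q | p), w0   [~->-rule on 1]
3. ~[]<>~(q | p), w0   [~->-rule on 1]
4. ~(q | p), w1   [<>-rule on 2: fresh world w1, w0Rw1]
5. ~q, w1   [~|-rule on 4]
6. ~p, w1   [~|-rule on 4]
7. ~<>~(q | p), w2   [~[]-rule on 3: fresh world w2, w0Rw2]
8. q | p, w2   [~<>-rule on 7 via w2Rw2]
9. p, w2   [|-rule on 8 (branches; this branch)]
Accessibility: w0Rw0, w0Rw1, w0Rw2, w1Rw1, w2Rw2
The negation has an open branch (countermodel exists).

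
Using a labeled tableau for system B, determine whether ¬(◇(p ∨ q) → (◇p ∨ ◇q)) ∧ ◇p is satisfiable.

1. ¬(◇(p ∨ q) → (◇p ∨ ◇q)) ∧ ◇p, 0
2. ¬(◇(p ∨ q) → (◇p ∨ ◇q)), 0   [∧-rule on 1]
3. ◇p, 0   [∧-rule on 1]
4. ◇(p ∨ q), 0   [¬→-rule on 2]
5. ¬(◇p ∨ ◇q), 0   [¬→-rule on 2]
6. ¬◇p, 0   [¬∨-rule on 5]
7. ¬◇q, 0   [¬∨-rule on 5]
8. ¬p, 0   [¬◇-rule on 6 via 0R0]
9. ¬q, 0   [¬◇-rule on 7 via 0R0]
10. p, 1   [◇-rule on 3: fresh world 1, 0R1]
11. ¬p, 1   [¬◇-rule on 6 via 0R1]
Accessibility: 0R0, 0R1, 1R0, 1R1
Branch closes: p and ¬p both at 1.
Every branch closes; the branch above is one of them.

Unsatisfiable (every branch closes)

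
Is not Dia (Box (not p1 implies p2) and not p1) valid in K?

Tableau for the negation Dia (Box (not p1 implies p2) and not p1):
1. Dia (Box (not p1 implies p2) and not p1), 0
2. Box (not p1 implies p2) and not p1, 1
3. Box (not p1 implies p2), 1
4. not p1, 1
Accessibility: 0R1
The negation has an open branch (countermodel exists).

No, not valid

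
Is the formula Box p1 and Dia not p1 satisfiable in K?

No, unsatisfiable

1. Box p1 and Dia not p1, 0
2. Box p1, 0
3. Dia not p1, 0
4. not p1, 1
5. p1, 1
Accessibility: 0R1
Branch closes: p1 and not p1 both at 1.
(One branch shown.) All branches close.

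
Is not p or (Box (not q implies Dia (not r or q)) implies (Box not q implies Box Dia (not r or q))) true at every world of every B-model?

Tableau for the negation not (not p or (Box (not q implies Dia (not r or q)) implies (Box not q implies Box Dia (not r or q)))):
1. not (not p or (Box (not q implies Dia (not r or q)) implies (Box not q implies Box Dia (not r or q)))), 0
2. p, 0
3. not (Box (not q implies Dia (not r or q)) implies (Box not q implies Box Dia (not r or q))), 0
4. Box (not q implies Dia (not r or q)), 0
5. not (Box not q implies Box Dia (not r or q)), 0
6. Box not q, 0
7. not Box Dia (not r or q), 0
8. not q implies Dia (not r or q), 0
9. not q, 0
10. Dia (not r or q), 0
11. not Dia (not r or q), 1
12. not q implies Dia (not r or q), 1
13. not q, 1
14. not (not r or q), 0
15. r, 0
16. not (not r or q), 1
17. r, 1
18. Dia (not r or q), 1
19. not r or q, 2
20. not q implies Dia (not r or q), 2
21. not q, 2
22. not r, 2
23. Dia (not r or q), 2
24. not r or q, 3
25. not (not r or q), 3
26. r, 3
27. not q, 3
28. q, 3
Accessibility: 0R0, 0R1, 0R2, 1R0, 1R1, 1R3, 2R0, 2R2, 3R1, 3R3
Branch closes: q and not q both at 3.
All branches of the negation close; one closing branch shown above.

Valid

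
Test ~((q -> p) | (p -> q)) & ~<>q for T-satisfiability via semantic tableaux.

Unsatisfiable (every branch closes)

1. ~((q -> p) | (p -> q)) & ~<>q, u
2. ~((q -> p) | (p -> q)), u
3. ~<>q, u
4. ~(q -> p), u
5. ~(p -> q), u
6. q, u
7. ~p, u
8. p, u
9. ~q, u
Accessibility: uRu
Branch closes: p and ~p both at u.
All branches of the tableau close; one closing branch shown above.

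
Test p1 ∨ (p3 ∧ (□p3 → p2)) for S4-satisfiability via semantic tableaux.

Satisfiable

1. p1 ∨ (p3 ∧ (□p3 → p2)), u
2. p3 ∧ (□p3 → p2), u
3. p3, u
4. □p3 → p2, u
5. p2, u
Accessibility: uRu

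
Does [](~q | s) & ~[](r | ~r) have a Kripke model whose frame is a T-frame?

Unsatisfiable

1. [](~q | s) & ~[](r | ~r), 0
2. [](~q | s), 0
3. ~[](r | ~r), 0
4. ~q | s, 0
5. s, 0
6. ~(r | ~r), 1
7. ~r, 1
8. r, 1
Accessibility: 0R0, 0R1, 1R1
Branch closes: r and ~r both at 1.
(One branch shown.) All branches close.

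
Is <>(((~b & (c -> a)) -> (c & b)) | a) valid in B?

No, not valid

Tableau for the negation ~<>(((~b & (c -> a)) -> (c & b)) | a):
1. ~<>(((~b & (c -> a)) -> (c & b)) | a), w0
2. ~(((~b & (c -> a)) -> (c & b)) | a), w0   [~<>-rule on 1 via w0Rw0]
3. ~((~b & (c -> a)) -> (c & b)), w0   [~|-rule on 2]
4. ~a, w0   [~|-rule on 2]
5. ~b & (c -> a), w0   [~->-rule on 3]
6. ~(c & b), w0   [~->-rule on 3]
7. ~b, w0   [&-rule on 5]
8. c -> a, w0   [&-rule on 5]
9. ~c, w0   [->-rule on 8 (branches; this branch)]
Accessibility: w0Rw0
The negation has an open branch (countermodel exists).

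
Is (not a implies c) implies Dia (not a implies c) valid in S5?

Valid

Tableau for the negation not ((not a implies c) implies Dia (not a implies c)):
1. not ((not a implies c) implies Dia (not a implies c)), u
2. not a implies c, u
3. not Dia (not a implies c), u
4. not (not a implies c), u
5. not a, u
6. not c, u
7. c, u
Accessibility: uRu
Branch closes: c and not c both at u.
Every branch of the negation's tableau closes; the branch above is one of them.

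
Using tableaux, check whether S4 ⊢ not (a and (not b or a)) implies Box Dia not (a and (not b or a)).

Tableau for the negation not (not (a and (not b or a)) implies Box Dia not (a and (not b or a))):
1. not (not (a and (not b or a)) implies Box Dia not (a and (not b or a))), 0
2. not (a and (not b or a)), 0   [neg-implies-rule on 1]
3. not Box Dia not (a and (not b or a)), 0   [neg-implies-rule on 1]
4. not (not b or a), 0   [neg-and-rule on 2 (branches; this branch)]
5. b, 0   [neg-or-rule on 4]
6. not a, 0   [neg-or-rule on 4]
7. not Dia not (a and (not b or a)), 1   [neg-Box-rule on 3: fresh world 1, 0R1]
8. a and (not b or a), 1   [neg-Dia-rule on 7 via 1R1]
9. a, 1   [and-rule on 8]
10. not b or a, 1   [and-rule on 8]
Accessibility: 0R0, 0R1, 1R1
The negation has an open branch (countermodel exists).

No, not valid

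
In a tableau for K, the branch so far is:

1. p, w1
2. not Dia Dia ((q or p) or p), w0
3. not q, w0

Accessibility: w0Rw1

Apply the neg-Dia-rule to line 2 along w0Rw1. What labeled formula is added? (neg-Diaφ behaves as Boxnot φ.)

neg-Diaφ behaves as Boxnot φ: propagate the negated body to each accessible world.

not Dia ((q or p) or p), w1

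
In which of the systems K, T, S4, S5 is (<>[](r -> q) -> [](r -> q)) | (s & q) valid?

S5-tableau for the negation ~((<>[](r -> q) -> [](r -> q)) | (s & q)):
1. ~((<>[](r -> q) -> [](r -> q)) | (s & q)), u
2. ~(<>[](r -> q) -> [](r -> q)), u
3. ~(s & q), u
4. <>[](r -> q), u
5. ~[](r -> q), u
6. ~q, u
7. [](r -> q), v
8. r -> q, u
9. r -> q, v
10. ~r, u
11. q, v
12. ~(r -> q), w
13. r, w
14. ~q, w
15. r -> q, w
16. q, w
Accessibility: uRu, uRv, uRw, vRu, vRv, vRw, wRu, wRv, wRw
Branch closes: q and ~q both at w.
Every branch closes (one shown): valid in S5.
S4-tableau for the negation ~((<>[](r -> q) -> [](r -> q)) | (s & q)):
1. ~((<>[](r -> q) -> [](r -> q)) | (s & q)), u
2. ~(<>[](r -> q) -> [](r -> q)), u
3. ~(s & q), u
4. <>[](r -> q), u
5. ~[](r -> q), u
6. ~q, u
7. [](r -> q), v
8. r -> q, v
9. q, v
10. ~(r -> q), w
11. r, w
12. ~q, w
Accessibility: uRu, uRv, uRw, vRv, wRw
Complete open branch: countermodel on an S4-frame, so not valid in S4, nor in K, T (the same frame is also a K-frame and a T-frame).

S5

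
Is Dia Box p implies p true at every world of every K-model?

Tableau for the negation not (Dia Box p implies p):
1. not (Dia Box p implies p), u
2. Dia Box p, u   [neg-implies-rule on 1]
3. not p, u   [neg-implies-rule on 1]
4. Box p, v   [Dia-rule on 2: fresh world v, uRv]
Accessibility: uRv
The negation has an open branch (countermodel exists).

Invalid (countermodel exists)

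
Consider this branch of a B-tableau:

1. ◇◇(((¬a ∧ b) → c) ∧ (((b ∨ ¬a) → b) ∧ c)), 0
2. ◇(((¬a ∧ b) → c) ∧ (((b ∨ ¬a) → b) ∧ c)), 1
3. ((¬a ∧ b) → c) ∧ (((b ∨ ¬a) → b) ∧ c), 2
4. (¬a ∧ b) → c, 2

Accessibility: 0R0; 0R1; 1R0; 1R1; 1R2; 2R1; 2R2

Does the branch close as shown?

No world carries both an atom and its negation.

Not closed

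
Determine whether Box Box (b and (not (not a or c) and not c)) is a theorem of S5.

Invalid (countermodel exists)

Tableau for the negation not Box Box (b and (not (not a or c) and not c)):
1. not Box Box (b and (not (not a or c) and not c)), w0
2. not Box (b and (not (not a or c) and not c)), w1
3. not (b and (not (not a or c) and not c)), w2
4. not (not (not a or c) and not c), w2
5. c, w2
Accessibility: w0Rw0, w0Rw1, w0Rw2, w1Rw0, w1Rw1, w1Rw2, w2Rw0, w2Rw1, w2Rw2
The negation has an open branch (countermodel exists).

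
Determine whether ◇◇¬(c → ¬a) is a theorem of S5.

Tableau for the negation ¬◇◇¬(c → ¬a):
1. ¬◇◇¬(c → ¬a), 0
2. ¬◇¬(c → ¬a), 0   [¬◇-rule on 1 via 0R0]
3. c → ¬a, 0   [¬◇-rule on 2 via 0R0]
4. ¬a, 0   [→-rule on 3 (branches; this branch)]
Accessibility: 0R0
The negation has an open branch (countermodel exists).

Not valid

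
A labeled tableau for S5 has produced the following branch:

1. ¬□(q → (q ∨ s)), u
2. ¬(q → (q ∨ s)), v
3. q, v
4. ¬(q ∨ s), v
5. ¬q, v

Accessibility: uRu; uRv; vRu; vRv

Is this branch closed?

Both q and ¬q appear at v.

Yes, closed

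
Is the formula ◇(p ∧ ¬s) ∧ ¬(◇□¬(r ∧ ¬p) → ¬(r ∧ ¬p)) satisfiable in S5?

1. ◇(p ∧ ¬s) ∧ ¬(◇□¬(r ∧ ¬p) → ¬(r ∧ ¬p)), w0
2. ◇(p ∧ ¬s), w0
3. ¬(◇□¬(r ∧ ¬p) → ¬(r ∧ ¬p)), w0
4. ◇□¬(r ∧ ¬p), w0
5. r ∧ ¬p, w0
6. r, w0
7. ¬p, w0
8. p ∧ ¬s, w1
9. p, w1
10. ¬s, w1
11. □¬(r ∧ ¬p), w2
12. ¬(r ∧ ¬p), w0
13. ¬(r ∧ ¬p), w1
14. ¬(r ∧ ¬p), w2
15. p, w0
Accessibility: w0Rw0, w0Rw1, w0Rw2, w1Rw0, w1Rw1, w1Rw2, w2Rw0, w2Rw1, w2Rw2
Branch closes: p and ¬p both at w0.
(One branch shown.) All branches close.

Unsatisfiable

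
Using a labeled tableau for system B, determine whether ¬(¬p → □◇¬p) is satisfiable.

1. ¬(¬p → □◇¬p), 0
2. ¬p, 0
3. ¬□◇¬p, 0
4. ¬◇¬p, 1
5. p, 0
Accessibility: 0R0, 0R1, 1R0, 1R1
Branch closes: p and ¬p both at 0.
(One branch shown.) All branches close.

No, unsatisfiable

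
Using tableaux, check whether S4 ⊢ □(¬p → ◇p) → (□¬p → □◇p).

Valid in S4

Tableau for the negation ¬(□(¬p → ◇p) → (□¬p → □◇p)):
1. ¬(□(¬p → ◇p) → (□¬p → □◇p)), u
2. □(¬p → ◇p), u
3. ¬(□¬p → □◇p), u
4. □¬p, u
5. ¬□◇p, u
6. ¬p → ◇p, u
7. ¬p, u
8. ◇p, u
9. ¬◇p, v
10. ¬p → ◇p, v
11. ¬p, v
12. ◇p, v
13. p, w
14. ¬p → ◇p, w
15. ¬p, w
Accessibility: uRu, uRv, uRw, vRv, wRw
Branch closes: p and ¬p both at w.
Every branch of the negation's tableau closes; the branch above is one of them.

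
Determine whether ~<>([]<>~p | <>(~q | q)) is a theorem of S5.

No, not valid

Tableau for the negation <>([]<>~p | <>(~q | q)):
1. <>([]<>~p | <>(~q | q)), 0
2. []<>~p | <>(~q | q), 1
3. <>(~q | q), 1
4. ~q | q, 2
5. q, 2
Accessibility: 0R0, 0R1, 0R2, 1R0, 1R1, 1R2, 2R0, 2R1, 2R2
The negation has an open branch (countermodel exists).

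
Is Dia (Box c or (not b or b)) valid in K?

Invalid (countermodel exists)

Tableau for the negation not Dia (Box c or (not b or b)):
1. not Dia (Box c or (not b or b)), w0
The negation has an open branch (countermodel exists).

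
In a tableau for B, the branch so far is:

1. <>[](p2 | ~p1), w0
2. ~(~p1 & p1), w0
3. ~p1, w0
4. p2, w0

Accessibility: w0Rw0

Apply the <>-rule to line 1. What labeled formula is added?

a fresh world w1 with w0Rw1, and [](p2 | ~p1) at w1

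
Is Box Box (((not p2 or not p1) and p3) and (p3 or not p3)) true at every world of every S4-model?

No, not valid

Tableau for the negation not Box Box (((not p2 or not p1) and p3) and (p3 or not p3)):
1. not Box Box (((not p2 or not p1) and p3) and (p3 or not p3)), w0
2. not Box (((not p2 or not p1) and p3) and (p3 or not p3)), w1
3. not (((not p2 or not p1) and p3) and (p3 or not p3)), w2
4. not ((not p2 or not p1) and p3), w2
5. not p3, w2
Accessibility: w0Rw0, w0Rw1, w0Rw2, w1Rw1, w1Rw2, w2Rw2
The negation has an open branch (countermodel exists).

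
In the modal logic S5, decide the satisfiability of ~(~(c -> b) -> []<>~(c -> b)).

1. ~(~(c -> b) -> []<>~(c -> b)), 0
2. ~(c -> b), 0
3. ~[]<>~(c -> b), 0
4. c, 0
5. ~b, 0
6. ~<>~(c -> b), 1
7. c -> b, 0
8. c -> b, 1
9. b, 0
Accessibility: 0R0, 0R1, 1R0, 1R1
Branch closes: b and ~b both at 0.
Every branch closes; the branch above is one of them.

No, unsatisfiable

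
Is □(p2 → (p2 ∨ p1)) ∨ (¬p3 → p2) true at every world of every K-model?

Tableau for the negation ¬(□(p2 → (p2 ∨ p1)) ∨ (¬p3 → p2)):
1. ¬(□(p2 → (p2 ∨ p1)) ∨ (¬p3 → p2)), u
2. ¬□(p2 → (p2 ∨ p1)), u
3. ¬(¬p3 → p2), u
4. ¬p3, u
5. ¬p2, u
6. ¬(p2 → (p2 ∨ p1)), v
7. p2, v
8. ¬(p2 ∨ p1), v
9. ¬p2, v
10. ¬p1, v
Accessibility: uRv
Branch closes: p2 and ¬p2 both at v.
Every branch of the negation's tableau closes; the branch above is one of them.

Yes, valid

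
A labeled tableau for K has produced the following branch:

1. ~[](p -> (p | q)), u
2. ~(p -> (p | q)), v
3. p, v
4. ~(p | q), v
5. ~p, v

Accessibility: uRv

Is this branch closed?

Closed

Both p and ~p appear at v.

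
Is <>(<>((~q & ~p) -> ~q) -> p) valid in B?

Tableau for the negation ~<>(<>((~q & ~p) -> ~q) -> p):
1. ~<>(<>((~q & ~p) -> ~q) -> p), u
2. ~(<>((~q & ~p) -> ~q) -> p), u   [~<>-rule on 1 via uRu]
3. <>((~q & ~p) -> ~q), u   [~->-rule on 2]
4. ~p, u   [~->-rule on 2]
5. (~q & ~p) -> ~q, v   [<>-rule on 3: fresh world v, uRv]
6. ~(<>((~q & ~p) -> ~q) -> p), v   [~<>-rule on 1 via uRv]
7. <>((~q & ~p) -> ~q), v   [~->-rule on 6]
8. ~p, v   [~->-rule on 6]
9. ~q, v   [->-rule on 5 (branches; this branch)]
10. (~q & ~p) -> ~q, w   [<>-rule on 7: fresh world w, vRw]
11. ~q, w   [->-rule on 10 (branches; this branch)]
Accessibility: uRu, uRv, vRu, vRv, vRw, wRv, wRw
The negation has an open branch (countermodel exists).

No, not valid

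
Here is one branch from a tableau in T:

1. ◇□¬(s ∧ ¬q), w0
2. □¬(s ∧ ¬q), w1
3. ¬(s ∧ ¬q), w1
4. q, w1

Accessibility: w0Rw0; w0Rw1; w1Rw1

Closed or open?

Not closed

No atom appears with both signs at the same world.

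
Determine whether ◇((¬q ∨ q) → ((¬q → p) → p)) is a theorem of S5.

Tableau for the negation ¬◇((¬q ∨ q) → ((¬q → p) → p)):
1. ¬◇((¬q ∨ q) → ((¬q → p) → p)), u
2. ¬((¬q ∨ q) → ((¬q → p) → p)), u
3. ¬q ∨ q, u
4. ¬((¬q → p) → p), u
5. ¬q → p, u
6. ¬p, u
7. q, u
Accessibility: uRu
The negation has an open branch (countermodel exists).

No, not valid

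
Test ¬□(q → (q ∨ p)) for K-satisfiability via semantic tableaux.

1. ¬□(q → (q ∨ p)), u
2. ¬(q → (q ∨ p)), v
3. q, v
4. ¬(q ∨ p), v
5. ¬q, v
6. ¬p, v
Accessibility: uRv
Branch closes: q and ¬q both at v.
All branches of the tableau close; one closing branch shown above.

Unsatisfiable (every branch closes)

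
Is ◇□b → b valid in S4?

Tableau for the negation ¬(◇□b → b):
1. ¬(◇□b → b), w0
2. ◇□b, w0   [¬→-rule on 1]
3. ¬b, w0   [¬→-rule on 1]
4. □b, w1   [◇-rule on 2: fresh world w1, w0Rw1]
5. b, w1   [□-rule on 4 via w1Rw1]
Accessibility: w0Rw0, w0Rw1, w1Rw1
The negation has an open branch (countermodel exists).

No, not valid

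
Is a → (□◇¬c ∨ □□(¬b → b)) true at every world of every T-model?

Not valid

Tableau for the negation ¬(a → (□◇¬c ∨ □□(¬b → b))):
1. ¬(a → (□◇¬c ∨ □□(¬b → b))), w0
2. a, w0
3. ¬(□◇¬c ∨ □□(¬b → b)), w0
4. ¬□◇¬c, w0
5. ¬□□(¬b → b), w0
6. ¬◇¬c, w1
7. c, w1
8. ¬□(¬b → b), w2
9. ¬(¬b → b), w3
10. ¬b, w3
Accessibility: w0Rw0, w0Rw1, w0Rw2, w1Rw1, w2Rw2, w2Rw3, w3Rw3
The negation has an open branch (countermodel exists).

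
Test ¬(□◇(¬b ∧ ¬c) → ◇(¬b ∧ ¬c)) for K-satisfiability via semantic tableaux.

1. ¬(□◇(¬b ∧ ¬c) → ◇(¬b ∧ ¬c)), 0
2. □◇(¬b ∧ ¬c), 0
3. ¬◇(¬b ∧ ¬c), 0

Satisfiable (open branch found)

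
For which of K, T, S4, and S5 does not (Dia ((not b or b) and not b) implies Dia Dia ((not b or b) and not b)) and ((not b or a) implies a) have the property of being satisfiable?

K

K-tableau for the formula:
1. not (Dia ((not b or b) and not b) implies Dia Dia ((not b or b) and not b)) and ((not b or a) implies a), 0
2. not (Dia ((not b or b) and not b) implies Dia Dia ((not b or b) and not b)), 0
3. (not b or a) implies a, 0
4. Dia ((not b or b) and not b), 0
5. not Dia Dia ((not b or b) and not b), 0
6. a, 0
7. (not b or b) and not b, 1
8. not b or b, 1
9. not b, 1
10. not Dia ((not b or b) and not b), 1
Accessibility: 0R1
Complete open branch: satisfiable in K.
T-tableau for the formula:
1. not (Dia ((not b or b) and not b) implies Dia Dia ((not b or b) and not b)) and ((not b or a) implies a), 0
2. not (Dia ((not b or b) and not b) implies Dia Dia ((not b or b) and not b)), 0
3. (not b or a) implies a, 0
4. Dia ((not b or b) and not b), 0
5. not Dia Dia ((not b or b) and not b), 0
6. not Dia ((not b or b) and not b), 0
7. not ((not b or b) and not b), 0
8. not (not b or a), 0
9. b, 0
10. not a, 0
11. (not b or b) and not b, 1
12. not b or b, 1
13. not b, 1
14. not Dia ((not b or b) and not b), 1
15. not ((not b or b) and not b), 1
16. not (not b or b), 1
17. b, 1
Accessibility: 0R0, 0R1, 1R1
Branch closes: b and not b both at 1.
Every branch closes (one shown): unsatisfiable in T, hence also in S4, S5 (every S4/S5-frame is a T-frame).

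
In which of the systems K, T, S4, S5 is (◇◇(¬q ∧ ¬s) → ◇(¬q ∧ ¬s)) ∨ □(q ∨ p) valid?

S4, S5

T-tableau for the negation ¬((◇◇(¬q ∧ ¬s) → ◇(¬q ∧ ¬s)) ∨ □(q ∨ p)):
1. ¬((◇◇(¬q ∧ ¬s) → ◇(¬q ∧ ¬s)) ∨ □(q ∨ p)), 0
2. ¬(◇◇(¬q ∧ ¬s) → ◇(¬q ∧ ¬s)), 0   [¬∨-rule on 1]
3. ¬□(q ∨ p), 0   [¬∨-rule on 1]
4. ◇◇(¬q ∧ ¬s), 0   [¬→-rule on 2]
5. ¬◇(¬q ∧ ¬s), 0   [¬→-rule on 2]
6. ¬(¬q ∧ ¬s), 0   [¬◇-rule on 5 via 0R0]
7. s, 0   [¬∧-rule on 6 (branches; this branch)]
8. ¬(q ∨ p), 1   [¬□-rule on 3: fresh world 1, 0R1]
9. ¬q, 1   [¬∨-rule on 8]
10. ¬p, 1   [¬∨-rule on 8]
11. ¬(¬q ∧ ¬s), 1   [¬◇-rule on 5 via 0R1]
12. s, 1   [¬∧-rule on 11 (branches; this branch)]
13. ◇(¬q ∧ ¬s), 2   [◇-rule on 4: fresh world 2, 0R2]
14. ¬(¬q ∧ ¬s), 2   [¬◇-rule on 5 via 0R2]
15. s, 2   [¬∧-rule on 14 (branches; this branch)]
16. ¬q ∧ ¬s, 3   [◇-rule on 13: fresh world 3, 2R3]
17. ¬q, 3   [∧-rule on 16]
18. ¬s, 3   [∧-rule on 16]
Accessibility: 0R0, 0R1, 0R2, 1R1, 2R2, 2R3, 3R3
Complete open branch: countermodel on a T-frame, so not valid in T, nor in K (the same frame is also a K-frame).
S4-tableau for the negation ¬((◇◇(¬q ∧ ¬s) → ◇(¬q ∧ ¬s)) ∨ □(q ∨ p)):
1. ¬((◇◇(¬q ∧ ¬s) → ◇(¬q ∧ ¬s)) ∨ □(q ∨ p)), 0
2. ¬(◇◇(¬q ∧ ¬s) → ◇(¬q ∧ ¬s)), 0   [¬∨-rule on 1]
3. ¬□(q ∨ p), 0   [¬∨-rule on 1]
4. ◇◇(¬q ∧ ¬s), 0   [¬→-rule on 2]
5. ¬◇(¬q ∧ ¬s), 0   [¬→-rule on 2]
6. ¬(¬q ∧ ¬s), 0   [¬◇-rule on 5 via 0R0]
7. s, 0   [¬∧-rule on 6 (branches; this branch)]
8. ¬(q ∨ p), 1   [¬□-rule on 3: fresh world 1, 0R1]
9. ¬q, 1   [¬∨-rule on 8]
10. ¬p, 1   [¬∨-rule on 8]
11. ¬(¬q ∧ ¬s), 1   [¬◇-rule on 5 via 0R1]
12. s, 1   [¬∧-rule on 11 (branches; this branch)]
13. ◇(¬q ∧ ¬s), 2   [◇-rule on 4: fresh world 2, 0R2]
14. ¬(¬q ∧ ¬s), 2   [¬◇-rule on 5 via 0R2]
15. s, 2   [¬∧-rule on 14 (branches; this branch)]
16. ¬q ∧ ¬s, 3   [◇-rule on 13: fresh world 3, 2R3]
17. ¬q, 3   [∧-rule on 16]
18. ¬s, 3   [∧-rule on 16]
19. ¬(¬q ∧ ¬s), 3   [¬◇-rule on 5 via 0R3]
20. s, 3   [¬∧-rule on 19 (branches; this branch)]
Accessibility: 0R0, 0R1, 0R2, 0R3, 1R1, 2R2, 2R3, 3R3
Branch closes: s and ¬s both at 3.
Every branch closes (one shown): valid in S4, hence also in S5 (every theorem of S4 is a theorem of S5).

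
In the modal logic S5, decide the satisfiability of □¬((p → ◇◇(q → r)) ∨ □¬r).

1. □¬((p → ◇◇(q → r)) ∨ □¬r), u
2. ¬((p → ◇◇(q → r)) ∨ □¬r), u
3. ¬(p → ◇◇(q → r)), u
4. ¬□¬r, u
5. p, u
6. ¬◇◇(q → r), u
7. ¬◇(q → r), u
8. ¬(q → r), u
9. q, u
10. ¬r, u
11. r, v
12. ¬((p → ◇◇(q → r)) ∨ □¬r), v
13. ¬(p → ◇◇(q → r)), v
14. ¬□¬r, v
15. p, v
16. ¬◇◇(q → r), v
17. ¬◇(q → r), v
18. ¬(q → r), v
19. q, v
20. ¬r, v
Accessibility: uRu, uRv, vRu, vRv
Branch closes: r and ¬r both at v.
All branches of the tableau close; one closing branch shown above.

Unsatisfiable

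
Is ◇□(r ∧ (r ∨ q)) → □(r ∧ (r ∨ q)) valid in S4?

No, not valid

Tableau for the negation ¬(◇□(r ∧ (r ∨ q)) → □(r ∧ (r ∨ q))):
1. ¬(◇□(r ∧ (r ∨ q)) → □(r ∧ (r ∨ q))), 0
2. ◇□(r ∧ (r ∨ q)), 0
3. ¬□(r ∧ (r ∨ q)), 0
4. □(r ∧ (r ∨ q)), 1
5. r ∧ (r ∨ q), 1
6. r, 1
7. r ∨ q, 1
8. q, 1
9. ¬(r ∧ (r ∨ q)), 2
10. ¬(r ∨ q), 2
11. ¬r, 2
12. ¬q, 2
Accessibility: 0R0, 0R1, 0R2, 1R1, 2R2
The negation has an open branch (countermodel exists).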